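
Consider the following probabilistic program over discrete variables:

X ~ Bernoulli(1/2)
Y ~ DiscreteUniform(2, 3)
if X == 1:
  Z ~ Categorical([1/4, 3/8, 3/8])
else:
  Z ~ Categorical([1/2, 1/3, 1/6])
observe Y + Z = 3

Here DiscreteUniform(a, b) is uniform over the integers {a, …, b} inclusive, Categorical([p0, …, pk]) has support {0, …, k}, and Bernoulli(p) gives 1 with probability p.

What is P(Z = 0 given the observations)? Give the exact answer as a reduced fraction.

P(Z = 0 | obs) = 18/35

Enumerate traces; 4 have nonzero weight after conditioning:
  (X=0, Y=2, Z=1) weight 1/12
  (X=0, Y=3, Z=0) weight 1/8
  (X=1, Y=2, Z=1) weight 3/32
  (X=1, Y=3, Z=0) weight 1/16
Group by Z:
  weight(Z=0) = 3/16
  weight(Z=1) = 17/96
Total weight = 3/16 + 17/96 = 35/96
P(Z=0 | obs) = 3/16 / 35/96 = 18/35
P(Z=1 | obs) = 17/96 / 35/96 = 17/35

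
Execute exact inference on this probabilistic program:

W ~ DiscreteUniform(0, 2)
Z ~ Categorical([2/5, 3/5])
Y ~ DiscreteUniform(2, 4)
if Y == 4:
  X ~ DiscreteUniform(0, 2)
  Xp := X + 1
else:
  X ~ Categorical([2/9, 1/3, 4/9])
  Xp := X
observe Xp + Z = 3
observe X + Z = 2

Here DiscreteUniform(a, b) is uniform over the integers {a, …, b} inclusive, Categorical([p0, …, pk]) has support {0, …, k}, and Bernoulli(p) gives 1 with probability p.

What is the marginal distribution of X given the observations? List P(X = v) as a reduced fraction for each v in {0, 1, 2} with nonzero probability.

P(X=1) = 3/5, P(X=2) = 2/5

Enumerate traces; 6 have nonzero weight after conditioning:
  (W=0, Z=0, Y=4, X=2) weight 2/135
  (W=0, Z=1, Y=4, X=1) weight 1/45
  (W=1, Z=0, Y=4, X=2) weight 2/135
  (W=1, Z=1, Y=4, X=1) weight 1/45
  (W=2, Z=0, Y=4, X=2) weight 2/135
  (W=2, Z=1, Y=4, X=1) weight 1/45
Group by X:
  weight(X=1) = 1/15
  weight(X=2) = 2/45
Total weight = 1/15 + 2/45 = 1/9
P(X=1 | obs) = 1/15 / 1/9 = 3/5
P(X=2 | obs) = 2/45 / 1/9 = 2/5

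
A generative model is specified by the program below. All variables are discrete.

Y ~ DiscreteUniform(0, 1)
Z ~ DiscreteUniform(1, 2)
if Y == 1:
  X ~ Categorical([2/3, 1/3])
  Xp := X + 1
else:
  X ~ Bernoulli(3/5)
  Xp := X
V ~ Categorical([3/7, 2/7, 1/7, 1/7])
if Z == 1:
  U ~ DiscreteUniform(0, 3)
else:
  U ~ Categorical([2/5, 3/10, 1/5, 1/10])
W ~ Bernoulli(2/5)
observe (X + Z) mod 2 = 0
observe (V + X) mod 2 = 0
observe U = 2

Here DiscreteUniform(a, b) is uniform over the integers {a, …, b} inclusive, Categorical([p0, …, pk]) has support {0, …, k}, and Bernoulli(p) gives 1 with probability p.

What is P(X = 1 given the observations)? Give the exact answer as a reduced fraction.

Enumerate traces; 16 have nonzero weight after conditioning:
  (Y=0, Z=1, X=1, V=1, U=2, W=0) weight 9/1400
  (Y=0, Z=1, X=1, V=1, U=2, W=1) weight 3/700
  (Y=0, Z=1, X=1, V=3, U=2, W=0) weight 9/2800
  (Y=0, Z=1, X=1, V=3, U=2, W=1) weight 3/1400
  (Y=0, Z=2, X=0, V=0, U=2, W=0) weight 9/1750
  (Y=0, Z=2, X=0, V=0, U=2, W=1) weight 3/875
  (Y=0, Z=2, X=0, V=2, U=2, W=0) weight 3/1750
  (Y=0, Z=2, X=0, V=2, U=2, W=1) weight 1/875
  … 8 more
Group by X:
  weight(X=0) = 16/525
  weight(X=1) = 1/40
Total weight = 16/525 + 1/40 = 233/4200
P(X=0 | obs) = 16/525 / 233/4200 = 128/233
P(X=1 | obs) = 1/40 / 233/4200 = 105/233

P(X = 1 | obs) = 105/233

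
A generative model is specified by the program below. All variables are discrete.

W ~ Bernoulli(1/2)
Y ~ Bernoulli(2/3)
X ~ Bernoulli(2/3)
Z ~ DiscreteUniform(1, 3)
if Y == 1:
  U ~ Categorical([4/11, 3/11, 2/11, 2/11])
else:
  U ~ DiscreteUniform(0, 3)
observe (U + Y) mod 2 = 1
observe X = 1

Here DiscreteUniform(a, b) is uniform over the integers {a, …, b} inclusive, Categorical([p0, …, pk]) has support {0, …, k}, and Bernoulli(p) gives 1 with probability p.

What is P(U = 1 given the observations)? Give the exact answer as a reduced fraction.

Enumerate traces; 24 have nonzero weight after conditioning:
  (W=0, Y=0, X=1, Z=1, U=1) weight 1/108
  (W=0, Y=0, X=1, Z=1, U=3) weight 1/108
  (W=0, Y=0, X=1, Z=2, U=1) weight 1/108
  (W=0, Y=0, X=1, Z=2, U=3) weight 1/108
  (W=0, Y=0, X=1, Z=3, U=1) weight 1/108
  (W=0, Y=0, X=1, Z=3, U=3) weight 1/108
  (W=0, Y=1, X=1, Z=1, U=0) weight 8/297
  (W=0, Y=1, X=1, Z=1, U=2) weight 4/297
  … 16 more
Group by U:
  weight(U=0) = 16/99
  weight(U=1) = 1/18
  weight(U=2) = 8/99
  weight(U=3) = 1/18
Total weight = 16/99 + 1/18 + 8/99 + 1/18 = 35/99
P(U=0 | obs) = 16/99 / 35/99 = 16/35
P(U=1 | obs) = 1/18 / 35/99 = 11/70
P(U=2 | obs) = 8/99 / 35/99 = 8/35
P(U=3 | obs) = 1/18 / 35/99 = 11/70

P(U = 1 | obs) = 11/70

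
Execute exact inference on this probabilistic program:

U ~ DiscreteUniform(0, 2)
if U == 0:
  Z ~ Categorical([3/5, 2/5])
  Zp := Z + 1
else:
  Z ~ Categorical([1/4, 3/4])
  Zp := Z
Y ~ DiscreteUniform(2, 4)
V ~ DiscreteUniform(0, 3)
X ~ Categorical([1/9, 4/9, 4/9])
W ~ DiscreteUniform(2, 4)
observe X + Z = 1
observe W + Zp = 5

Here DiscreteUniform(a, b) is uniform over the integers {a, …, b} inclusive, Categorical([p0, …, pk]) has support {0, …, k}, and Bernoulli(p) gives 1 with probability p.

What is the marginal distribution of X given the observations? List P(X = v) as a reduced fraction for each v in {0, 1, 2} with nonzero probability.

Enumerate traces; 48 have nonzero weight after conditioning:
  (U=0, Z=0, Y=2, V=0, X=1, W=4) weight 1/405
  (U=0, Z=0, Y=2, V=1, X=1, W=4) weight 1/405
  (U=0, Z=0, Y=2, V=2, X=1, W=4) weight 1/405
  (U=0, Z=0, Y=2, V=3, X=1, W=4) weight 1/405
  (U=0, Z=0, Y=3, V=0, X=1, W=4) weight 1/405
  (U=0, Z=0, Y=3, V=1, X=1, W=4) weight 1/405
  (U=0, Z=0, Y=3, V=2, X=1, W=4) weight 1/405
  (U=0, Z=0, Y=3, V=3, X=1, W=4) weight 1/405
  (U=0, Z=1, Y=2, V=0, X=0, W=3) weight 1/2430
  … 39 more
Group by X:
  weight(X=0) = 19/810
  weight(X=1) = 4/135
Total weight = 19/810 + 4/135 = 43/810
P(X=0 | obs) = 19/810 / 43/810 = 19/43
P(X=1 | obs) = 4/135 / 43/810 = 24/43

P(X=0) = 19/43, P(X=1) = 24/43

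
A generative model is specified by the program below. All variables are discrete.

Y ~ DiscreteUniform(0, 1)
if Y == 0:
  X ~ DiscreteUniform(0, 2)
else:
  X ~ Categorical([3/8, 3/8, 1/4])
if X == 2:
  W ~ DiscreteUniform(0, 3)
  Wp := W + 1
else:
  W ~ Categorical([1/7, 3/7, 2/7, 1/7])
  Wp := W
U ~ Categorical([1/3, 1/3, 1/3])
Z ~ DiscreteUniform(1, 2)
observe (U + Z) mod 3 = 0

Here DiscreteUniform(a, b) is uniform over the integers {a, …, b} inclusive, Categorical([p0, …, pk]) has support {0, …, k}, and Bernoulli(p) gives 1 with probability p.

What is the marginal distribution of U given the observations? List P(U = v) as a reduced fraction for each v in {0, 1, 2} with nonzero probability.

Enumerate traces; 48 have nonzero weight after conditioning:
  (Y=0, X=0, W=0, U=1, Z=2) weight 1/252
  (Y=0, X=0, W=0, U=2, Z=1) weight 1/252
  (Y=0, X=0, W=1, U=1, Z=2) weight 1/84
  (Y=0, X=0, W=1, U=2, Z=1) weight 1/84
  (Y=0, X=0, W=2, U=1, Z=2) weight 1/126
  (Y=0, X=0, W=2, U=2, Z=1) weight 1/126
  (Y=0, X=0, W=3, U=1, Z=2) weight 1/252
  (Y=0, X=0, W=3, U=2, Z=1) weight 1/252
  … 40 more
Group by U:
  weight(U=1) = 1/6
  weight(U=2) = 1/6
Total weight = 1/6 + 1/6 = 1/3
P(U=1 | obs) = 1/6 / 1/3 = 1/2
P(U=2 | obs) = 1/6 / 1/3 = 1/2

P(U=1) = 1/2, P(U=2) = 1/2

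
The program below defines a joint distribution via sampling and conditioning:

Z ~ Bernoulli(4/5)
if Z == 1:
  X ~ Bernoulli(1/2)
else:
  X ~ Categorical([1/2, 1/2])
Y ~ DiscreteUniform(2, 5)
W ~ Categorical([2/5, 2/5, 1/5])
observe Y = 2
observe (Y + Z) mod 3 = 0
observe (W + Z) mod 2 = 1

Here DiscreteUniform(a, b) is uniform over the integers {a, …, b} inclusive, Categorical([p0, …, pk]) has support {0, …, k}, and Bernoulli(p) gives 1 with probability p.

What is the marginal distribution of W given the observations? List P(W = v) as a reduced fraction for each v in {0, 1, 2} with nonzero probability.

Enumerate traces; 4 have nonzero weight after conditioning:
  (Z=1, X=0, Y=2, W=0) weight 1/25
  (Z=1, X=0, Y=2, W=2) weight 1/50
  (Z=1, X=1, Y=2, W=0) weight 1/25
  (Z=1, X=1, Y=2, W=2) weight 1/50
Group by W:
  weight(W=0) = 2/25
  weight(W=2) = 1/25
Total weight = 2/25 + 1/25 = 3/25
P(W=0 | obs) = 2/25 / 3/25 = 2/3
P(W=2 | obs) = 1/25 / 3/25 = 1/3

P(W=0) = 2/3, P(W=2) = 1/3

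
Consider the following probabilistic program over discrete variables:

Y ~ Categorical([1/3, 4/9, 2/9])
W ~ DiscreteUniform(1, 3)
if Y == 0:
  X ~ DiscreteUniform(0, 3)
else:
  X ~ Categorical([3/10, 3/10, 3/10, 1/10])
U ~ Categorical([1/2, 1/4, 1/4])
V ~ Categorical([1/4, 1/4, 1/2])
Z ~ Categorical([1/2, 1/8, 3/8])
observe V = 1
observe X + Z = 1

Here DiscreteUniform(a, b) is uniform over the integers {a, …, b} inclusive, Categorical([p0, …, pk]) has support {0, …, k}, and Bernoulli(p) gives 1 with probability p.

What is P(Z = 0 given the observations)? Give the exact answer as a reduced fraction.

P(Z = 0 | obs) = 4/5

Enumerate traces; 54 have nonzero weight after conditioning:
  (Y=0, W=1, X=0, U=0, V=1, Z=1) weight 1/2304
  (Y=0, W=1, X=0, U=1, V=1, Z=1) weight 1/4608
  (Y=0, W=1, X=0, U=2, V=1, Z=1) weight 1/4608
  (Y=0, W=1, X=1, U=0, V=1, Z=0) weight 1/576
  (Y=0, W=1, X=1, U=1, V=1, Z=0) weight 1/1152
  (Y=0, W=1, X=1, U=2, V=1, Z=0) weight 1/1152
  (Y=0, W=2, X=0, U=0, V=1, Z=1) weight 1/2304
  (Y=0, W=2, X=0, U=1, V=1, Z=1) weight 1/4608
  … 46 more
Group by Z:
  weight(Z=0) = 17/480
  weight(Z=1) = 17/1920
Total weight = 17/480 + 17/1920 = 17/384
P(Z=0 | obs) = 17/480 / 17/384 = 4/5
P(Z=1 | obs) = 17/1920 / 17/384 = 1/5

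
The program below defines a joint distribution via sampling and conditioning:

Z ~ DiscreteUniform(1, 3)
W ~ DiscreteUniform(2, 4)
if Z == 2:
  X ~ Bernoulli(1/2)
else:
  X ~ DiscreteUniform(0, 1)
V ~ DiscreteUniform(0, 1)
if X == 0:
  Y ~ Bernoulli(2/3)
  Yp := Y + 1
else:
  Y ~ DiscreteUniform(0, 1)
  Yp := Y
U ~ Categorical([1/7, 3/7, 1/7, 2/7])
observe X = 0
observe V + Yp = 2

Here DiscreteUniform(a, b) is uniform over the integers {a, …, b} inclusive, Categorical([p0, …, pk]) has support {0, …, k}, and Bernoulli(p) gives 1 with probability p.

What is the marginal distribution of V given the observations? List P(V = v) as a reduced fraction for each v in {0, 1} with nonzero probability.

Enumerate traces; 72 have nonzero weight after conditioning:
  (Z=1, W=2, X=0, V=0, Y=1, U=0) weight 1/378
  (Z=1, W=2, X=0, V=0, Y=1, U=1) weight 1/126
  (Z=1, W=2, X=0, V=0, Y=1, U=2) weight 1/378
  (Z=1, W=2, X=0, V=0, Y=1, U=3) weight 1/189
  (Z=1, W=2, X=0, V=1, Y=0, U=0) weight 1/756
  (Z=1, W=2, X=0, V=1, Y=0, U=1) weight 1/252
  (Z=1, W=2, X=0, V=1, Y=0, U=2) weight 1/756
  (Z=1, W=2, X=0, V=1, Y=0, U=3) weight 1/378
  … 64 more
Group by V:
  weight(V=0) = 1/6
  weight(V=1) = 1/12
Total weight = 1/6 + 1/12 = 1/4
P(V=0 | obs) = 1/6 / 1/4 = 2/3
P(V=1 | obs) = 1/12 / 1/4 = 1/3

P(V=0) = 2/3, P(V=1) = 1/3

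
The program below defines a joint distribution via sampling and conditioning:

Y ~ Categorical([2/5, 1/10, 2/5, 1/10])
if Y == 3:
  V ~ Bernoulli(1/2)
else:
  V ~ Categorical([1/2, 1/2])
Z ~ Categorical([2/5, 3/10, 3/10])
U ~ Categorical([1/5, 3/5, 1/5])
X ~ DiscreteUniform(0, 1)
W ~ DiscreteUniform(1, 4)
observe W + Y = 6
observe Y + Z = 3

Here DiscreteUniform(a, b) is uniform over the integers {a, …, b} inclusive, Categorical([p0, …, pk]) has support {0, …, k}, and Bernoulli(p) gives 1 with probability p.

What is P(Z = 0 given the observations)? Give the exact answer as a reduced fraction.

Enumerate traces; 24 have nonzero weight after conditioning:
  (Y=2, V=0, Z=1, U=0, X=0, W=4) weight 3/2000
  (Y=2, V=0, Z=1, U=0, X=1, W=4) weight 3/2000
  (Y=2, V=0, Z=1, U=1, X=0, W=4) weight 9/2000
  (Y=2, V=0, Z=1, U=1, X=1, W=4) weight 9/2000
  (Y=2, V=0, Z=1, U=2, X=0, W=4) weight 3/2000
  (Y=2, V=0, Z=1, U=2, X=1, W=4) weight 3/2000
  (Y=2, V=1, Z=1, U=0, X=0, W=4) weight 3/2000
  (Y=2, V=1, Z=1, U=0, X=1, W=4) weight 3/2000
  (Y=3, V=0, Z=0, U=0, X=0, W=3) weight 1/2000
  … 15 more
Group by Z:
  weight(Z=0) = 1/100
  weight(Z=1) = 3/100
Total weight = 1/100 + 3/100 = 1/25
P(Z=0 | obs) = 1/100 / 1/25 = 1/4
P(Z=1 | obs) = 3/100 / 1/25 = 3/4

P(Z = 0 | obs) = 1/4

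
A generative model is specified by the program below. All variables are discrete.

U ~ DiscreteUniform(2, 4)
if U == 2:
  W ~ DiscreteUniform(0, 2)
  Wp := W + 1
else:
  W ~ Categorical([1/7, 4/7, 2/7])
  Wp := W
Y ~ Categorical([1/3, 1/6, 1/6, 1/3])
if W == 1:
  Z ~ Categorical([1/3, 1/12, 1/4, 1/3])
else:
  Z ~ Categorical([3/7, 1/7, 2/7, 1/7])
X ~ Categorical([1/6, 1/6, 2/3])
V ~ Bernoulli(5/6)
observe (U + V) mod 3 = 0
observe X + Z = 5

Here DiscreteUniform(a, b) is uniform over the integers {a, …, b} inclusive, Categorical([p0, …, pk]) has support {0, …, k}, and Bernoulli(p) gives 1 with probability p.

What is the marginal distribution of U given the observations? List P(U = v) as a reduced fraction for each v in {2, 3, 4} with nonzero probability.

Enumerate traces; 24 have nonzero weight after conditioning:
  (U=2, W=0, Y=0, Z=3, X=2, V=1) weight 5/1701
  (U=2, W=0, Y=1, Z=3, X=2, V=1) weight 5/3402
  (U=2, W=0, Y=2, Z=3, X=2, V=1) weight 5/3402
  (U=2, W=0, Y=3, Z=3, X=2, V=1) weight 5/1701
  (U=2, W=1, Y=0, Z=3, X=2, V=1) weight 5/729
  (U=2, W=1, Y=1, Z=3, X=2, V=1) weight 5/1458
  (U=2, W=1, Y=2, Z=3, X=2, V=1) weight 5/1458
  (U=2, W=1, Y=3, Z=3, X=2, V=1) weight 5/729
  (U=3, W=0, Y=0, Z=3, X=2, V=0) weight 1/3969
  … 15 more
Group by U:
  weight(U=2) = 65/1701
  weight(U=3) = 37/3969
Total weight = 65/1701 + 37/3969 = 566/11907
P(U=2 | obs) = 65/1701 / 566/11907 = 455/566
P(U=3 | obs) = 37/3969 / 566/11907 = 111/566

P(U=2) = 455/566, P(U=3) = 111/566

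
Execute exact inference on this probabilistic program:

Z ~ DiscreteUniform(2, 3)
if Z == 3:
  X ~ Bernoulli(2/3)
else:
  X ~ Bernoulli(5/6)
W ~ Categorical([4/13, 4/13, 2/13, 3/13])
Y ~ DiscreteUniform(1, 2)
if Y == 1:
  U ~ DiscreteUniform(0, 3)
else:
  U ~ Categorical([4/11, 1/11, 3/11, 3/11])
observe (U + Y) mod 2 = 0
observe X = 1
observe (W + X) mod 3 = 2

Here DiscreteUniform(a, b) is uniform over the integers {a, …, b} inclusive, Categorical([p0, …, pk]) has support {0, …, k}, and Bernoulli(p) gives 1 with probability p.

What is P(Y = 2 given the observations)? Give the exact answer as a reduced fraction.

P(Y = 2 | obs) = 14/25

Enumerate traces; 8 have nonzero weight after conditioning:
  (Z=2, X=1, W=1, Y=1, U=1) weight 5/312
  (Z=2, X=1, W=1, Y=1, U=3) weight 5/312
  (Z=2, X=1, W=1, Y=2, U=0) weight 10/429
  (Z=2, X=1, W=1, Y=2, U=2) weight 5/286
  (Z=3, X=1, W=1, Y=1, U=1) weight 1/78
  (Z=3, X=1, W=1, Y=1, U=3) weight 1/78
  (Z=3, X=1, W=1, Y=2, U=0) weight 8/429
  (Z=3, X=1, W=1, Y=2, U=2) weight 2/143
Group by Y:
  weight(Y=1) = 3/52
  weight(Y=2) = 21/286
Total weight = 3/52 + 21/286 = 75/572
P(Y=1 | obs) = 3/52 / 75/572 = 11/25
P(Y=2 | obs) = 21/286 / 75/572 = 14/25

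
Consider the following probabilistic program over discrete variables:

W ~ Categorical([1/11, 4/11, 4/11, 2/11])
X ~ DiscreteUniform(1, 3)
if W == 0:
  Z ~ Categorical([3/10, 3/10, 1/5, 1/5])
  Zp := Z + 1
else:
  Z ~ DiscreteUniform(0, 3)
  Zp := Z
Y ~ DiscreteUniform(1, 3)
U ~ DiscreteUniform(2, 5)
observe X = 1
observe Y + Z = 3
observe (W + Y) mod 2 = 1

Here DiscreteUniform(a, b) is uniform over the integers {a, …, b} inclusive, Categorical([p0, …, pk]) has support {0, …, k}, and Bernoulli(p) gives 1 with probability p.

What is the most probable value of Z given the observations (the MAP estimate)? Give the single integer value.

Enumerate traces; 24 have nonzero weight after conditioning:
  (W=0, X=1, Z=0, Y=3, U=2) weight 1/1320
  (W=0, X=1, Z=0, Y=3, U=3) weight 1/1320
  (W=0, X=1, Z=0, Y=3, U=4) weight 1/1320
  (W=0, X=1, Z=0, Y=3, U=5) weight 1/1320
  (W=0, X=1, Z=2, Y=1, U=2) weight 1/1980
  (W=0, X=1, Z=2, Y=1, U=3) weight 1/1980
  (W=0, X=1, Z=2, Y=1, U=4) weight 1/1980
  (W=0, X=1, Z=2, Y=1, U=5) weight 1/1980
  (W=1, X=1, Z=1, Y=2, U=2) weight 1/396
  … 15 more
Group by Z:
  weight(Z=0) = 13/990
  weight(Z=1) = 1/66
  weight(Z=2) = 2/165
Total weight = 13/990 + 1/66 + 2/165 = 4/99
P(Z=0 | obs) = 13/990 / 4/99 = 13/40
P(Z=1 | obs) = 1/66 / 4/99 = 3/8
P(Z=2 | obs) = 2/165 / 4/99 = 3/10
argmax = 1

argmax_v P(Z = v | obs) = 1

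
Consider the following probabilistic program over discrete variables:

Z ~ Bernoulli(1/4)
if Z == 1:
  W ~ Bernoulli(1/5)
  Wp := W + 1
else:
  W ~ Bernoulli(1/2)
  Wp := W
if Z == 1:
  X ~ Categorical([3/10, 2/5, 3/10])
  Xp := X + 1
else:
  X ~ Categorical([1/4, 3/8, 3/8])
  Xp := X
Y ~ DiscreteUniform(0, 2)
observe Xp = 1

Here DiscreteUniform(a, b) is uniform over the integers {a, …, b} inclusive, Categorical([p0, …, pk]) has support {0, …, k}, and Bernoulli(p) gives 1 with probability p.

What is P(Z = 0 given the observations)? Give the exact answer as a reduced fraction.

Enumerate traces; 12 have nonzero weight after conditioning:
  (Z=0, W=0, X=1, Y=0) weight 3/64
  (Z=0, W=0, X=1, Y=1) weight 3/64
  (Z=0, W=0, X=1, Y=2) weight 3/64
  (Z=0, W=1, X=1, Y=0) weight 3/64
  (Z=0, W=1, X=1, Y=1) weight 3/64
  (Z=0, W=1, X=1, Y=2) weight 3/64
  (Z=1, W=0, X=0, Y=0) weight 1/50
  (Z=1, W=0, X=0, Y=1) weight 1/50
  … 4 more
Group by Z:
  weight(Z=0) = 9/32
  weight(Z=1) = 3/40
Total weight = 9/32 + 3/40 = 57/160
P(Z=0 | obs) = 9/32 / 57/160 = 15/19
P(Z=1 | obs) = 3/40 / 57/160 = 4/19

P(Z = 0 | obs) = 15/19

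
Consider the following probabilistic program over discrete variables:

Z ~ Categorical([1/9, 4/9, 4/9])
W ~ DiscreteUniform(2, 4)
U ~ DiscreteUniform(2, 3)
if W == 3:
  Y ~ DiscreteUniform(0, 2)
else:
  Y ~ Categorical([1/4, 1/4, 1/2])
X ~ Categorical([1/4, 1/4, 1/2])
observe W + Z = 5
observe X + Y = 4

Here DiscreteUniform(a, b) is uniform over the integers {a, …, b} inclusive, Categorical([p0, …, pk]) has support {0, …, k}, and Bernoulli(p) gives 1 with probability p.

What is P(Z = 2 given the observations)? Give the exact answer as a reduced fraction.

Enumerate traces; 4 have nonzero weight after conditioning:
  (Z=1, W=4, U=2, Y=2, X=2) weight 1/54
  (Z=1, W=4, U=3, Y=2, X=2) weight 1/54
  (Z=2, W=3, U=2, Y=2, X=2) weight 1/81
  (Z=2, W=3, U=3, Y=2, X=2) weight 1/81
Group by Z:
  weight(Z=1) = 1/27
  weight(Z=2) = 2/81
Total weight = 1/27 + 2/81 = 5/81
P(Z=1 | obs) = 1/27 / 5/81 = 3/5
P(Z=2 | obs) = 2/81 / 5/81 = 2/5

P(Z = 2 | obs) = 2/5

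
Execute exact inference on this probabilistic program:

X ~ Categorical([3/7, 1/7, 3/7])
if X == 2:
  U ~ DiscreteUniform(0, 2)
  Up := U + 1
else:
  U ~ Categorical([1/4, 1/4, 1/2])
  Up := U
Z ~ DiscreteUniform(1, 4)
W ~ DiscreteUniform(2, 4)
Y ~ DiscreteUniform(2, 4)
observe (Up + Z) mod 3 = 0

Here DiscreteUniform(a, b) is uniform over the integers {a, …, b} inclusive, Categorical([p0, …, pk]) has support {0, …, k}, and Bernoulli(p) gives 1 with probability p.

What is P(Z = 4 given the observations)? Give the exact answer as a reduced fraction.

Enumerate traces; 108 have nonzero weight after conditioning:
  (X=0, U=0, Z=3, W=2, Y=2) weight 1/336
  (X=0, U=0, Z=3, W=2, Y=3) weight 1/336
  (X=0, U=0, Z=3, W=2, Y=4) weight 1/336
  (X=0, U=0, Z=3, W=3, Y=2) weight 1/336
  (X=0, U=0, Z=3, W=3, Y=3) weight 1/336
  (X=0, U=0, Z=3, W=3, Y=4) weight 1/336
  (X=0, U=0, Z=3, W=4, Y=2) weight 1/336
  (X=0, U=0, Z=3, W=4, Y=3) weight 1/336
  (X=0, U=1, Z=2, W=2, Y=2) weight 1/336
  (X=0, U=2, Z=1, W=2, Y=2) weight 1/168
  … 98 more
Group by Z:
  weight(Z=1) = 3/28
  weight(Z=2) = 1/14
  weight(Z=3) = 1/14
  weight(Z=4) = 3/28
Total weight = 3/28 + 1/14 + 1/14 + 3/28 = 5/14
P(Z=1 | obs) = 3/28 / 5/14 = 3/10
P(Z=2 | obs) = 1/14 / 5/14 = 1/5
P(Z=3 | obs) = 1/14 / 5/14 = 1/5
P(Z=4 | obs) = 3/28 / 5/14 = 3/10

P(Z = 4 | obs) = 3/10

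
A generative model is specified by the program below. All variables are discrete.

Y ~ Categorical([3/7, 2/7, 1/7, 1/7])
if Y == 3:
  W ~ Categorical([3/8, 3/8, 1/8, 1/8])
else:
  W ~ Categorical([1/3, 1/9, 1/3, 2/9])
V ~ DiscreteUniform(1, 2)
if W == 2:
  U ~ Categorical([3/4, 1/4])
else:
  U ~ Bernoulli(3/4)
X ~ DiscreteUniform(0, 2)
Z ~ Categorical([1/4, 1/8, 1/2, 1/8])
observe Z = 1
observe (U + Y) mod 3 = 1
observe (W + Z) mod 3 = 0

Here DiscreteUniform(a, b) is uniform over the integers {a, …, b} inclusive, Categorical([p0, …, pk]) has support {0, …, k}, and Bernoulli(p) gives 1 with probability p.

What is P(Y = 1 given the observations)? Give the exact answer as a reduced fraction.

P(Y = 1 | obs) = 16/25

Enumerate traces; 18 have nonzero weight after conditioning:
  (Y=0, W=2, V=1, U=1, X=0, Z=1) weight 1/1344
  (Y=0, W=2, V=1, U=1, X=1, Z=1) weight 1/1344
  (Y=0, W=2, V=1, U=1, X=2, Z=1) weight 1/1344
  (Y=0, W=2, V=2, U=1, X=0, Z=1) weight 1/1344
  (Y=0, W=2, V=2, U=1, X=1, Z=1) weight 1/1344
  (Y=0, W=2, V=2, U=1, X=2, Z=1) weight 1/1344
  (Y=1, W=2, V=1, U=0, X=0, Z=1) weight 1/672
  (Y=1, W=2, V=1, U=0, X=1, Z=1) weight 1/672
  (Y=3, W=2, V=1, U=1, X=0, Z=1) weight 1/10752
  … 9 more
Group by Y:
  weight(Y=0) = 1/224
  weight(Y=1) = 1/112
  weight(Y=3) = 1/1792
Total weight = 1/224 + 1/112 + 1/1792 = 25/1792
P(Y=0 | obs) = 1/224 / 25/1792 = 8/25
P(Y=1 | obs) = 1/112 / 25/1792 = 16/25
P(Y=3 | obs) = 1/1792 / 25/1792 = 1/25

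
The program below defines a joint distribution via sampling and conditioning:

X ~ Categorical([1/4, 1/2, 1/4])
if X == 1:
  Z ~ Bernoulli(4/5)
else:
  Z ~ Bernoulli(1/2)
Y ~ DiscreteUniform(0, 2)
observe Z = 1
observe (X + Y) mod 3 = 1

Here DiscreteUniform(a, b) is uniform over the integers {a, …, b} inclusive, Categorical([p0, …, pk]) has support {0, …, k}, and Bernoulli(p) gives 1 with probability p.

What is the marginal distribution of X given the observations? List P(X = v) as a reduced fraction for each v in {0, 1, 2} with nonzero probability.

P(X=0) = 5/26, P(X=1) = 8/13, P(X=2) = 5/26

Enumerate traces; 3 have nonzero weight after conditioning:
  (X=0, Z=1, Y=1) weight 1/24
  (X=1, Z=1, Y=0) weight 2/15
  (X=2, Z=1, Y=2) weight 1/24
Group by X:
  weight(X=0) = 1/24
  weight(X=1) = 2/15
  weight(X=2) = 1/24
Total weight = 1/24 + 2/15 + 1/24 = 13/60
P(X=0 | obs) = 1/24 / 13/60 = 5/26
P(X=1 | obs) = 2/15 / 13/60 = 8/13
P(X=2 | obs) = 1/24 / 13/60 = 5/26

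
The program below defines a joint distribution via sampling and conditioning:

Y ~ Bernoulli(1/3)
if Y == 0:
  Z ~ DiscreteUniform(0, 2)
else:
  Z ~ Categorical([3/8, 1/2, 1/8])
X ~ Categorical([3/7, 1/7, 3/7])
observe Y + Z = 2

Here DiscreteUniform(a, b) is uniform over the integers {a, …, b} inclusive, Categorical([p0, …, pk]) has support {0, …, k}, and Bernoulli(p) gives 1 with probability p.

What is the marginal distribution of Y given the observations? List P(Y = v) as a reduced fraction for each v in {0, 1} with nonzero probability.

Enumerate traces; 6 have nonzero weight after conditioning:
  (Y=0, Z=2, X=0) weight 2/21
  (Y=0, Z=2, X=1) weight 2/63
  (Y=0, Z=2, X=2) weight 2/21
  (Y=1, Z=1, X=0) weight 1/14
  (Y=1, Z=1, X=1) weight 1/42
  (Y=1, Z=1, X=2) weight 1/14
Group by Y:
  weight(Y=0) = 2/9
  weight(Y=1) = 1/6
Total weight = 2/9 + 1/6 = 7/18
P(Y=0 | obs) = 2/9 / 7/18 = 4/7
P(Y=1 | obs) = 1/6 / 7/18 = 3/7

P(Y=0) = 4/7, P(Y=1) = 3/7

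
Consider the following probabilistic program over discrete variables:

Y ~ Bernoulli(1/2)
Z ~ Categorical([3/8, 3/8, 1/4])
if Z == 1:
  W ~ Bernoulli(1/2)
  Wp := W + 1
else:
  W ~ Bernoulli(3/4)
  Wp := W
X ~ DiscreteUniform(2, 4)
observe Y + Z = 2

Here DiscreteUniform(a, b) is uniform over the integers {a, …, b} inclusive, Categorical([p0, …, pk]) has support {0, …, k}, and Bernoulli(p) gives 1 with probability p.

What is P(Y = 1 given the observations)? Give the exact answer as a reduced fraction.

P(Y = 1 | obs) = 3/5

Enumerate traces; 12 have nonzero weight after conditioning:
  (Y=0, Z=2, W=0, X=2) weight 1/96
  (Y=0, Z=2, W=0, X=3) weight 1/96
  (Y=0, Z=2, W=0, X=4) weight 1/96
  (Y=0, Z=2, W=1, X=2) weight 1/32
  (Y=0, Z=2, W=1, X=3) weight 1/32
  (Y=0, Z=2, W=1, X=4) weight 1/32
  (Y=1, Z=1, W=0, X=2) weight 1/32
  (Y=1, Z=1, W=0, X=3) weight 1/32
  … 4 more
Group by Y:
  weight(Y=0) = 1/8
  weight(Y=1) = 3/16
Total weight = 1/8 + 3/16 = 5/16
P(Y=0 | obs) = 1/8 / 5/16 = 2/5
P(Y=1 | obs) = 3/16 / 5/16 = 3/5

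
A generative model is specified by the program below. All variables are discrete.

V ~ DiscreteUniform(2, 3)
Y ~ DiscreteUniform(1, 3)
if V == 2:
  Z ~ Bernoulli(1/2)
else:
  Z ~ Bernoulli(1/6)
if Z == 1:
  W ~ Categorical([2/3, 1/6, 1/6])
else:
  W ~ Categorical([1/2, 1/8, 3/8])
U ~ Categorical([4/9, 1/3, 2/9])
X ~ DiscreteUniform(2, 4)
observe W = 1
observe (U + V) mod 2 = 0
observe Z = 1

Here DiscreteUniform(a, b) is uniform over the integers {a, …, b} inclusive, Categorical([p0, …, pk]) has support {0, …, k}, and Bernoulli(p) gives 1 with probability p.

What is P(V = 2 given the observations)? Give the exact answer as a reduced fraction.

Enumerate traces; 27 have nonzero weight after conditioning:
  (V=2, Y=1, Z=1, W=1, U=0, X=2) weight 1/486
  (V=2, Y=1, Z=1, W=1, U=0, X=3) weight 1/486
  (V=2, Y=1, Z=1, W=1, U=0, X=4) weight 1/486
  (V=2, Y=1, Z=1, W=1, U=2, X=2) weight 1/972
  (V=2, Y=1, Z=1, W=1, U=2, X=3) weight 1/972
  (V=2, Y=1, Z=1, W=1, U=2, X=4) weight 1/972
  (V=2, Y=2, Z=1, W=1, U=0, X=2) weight 1/486
  (V=2, Y=2, Z=1, W=1, U=0, X=3) weight 1/486
  (V=3, Y=1, Z=1, W=1, U=1, X=2) weight 1/1944
  … 18 more
Group by V:
  weight(V=2) = 1/36
  weight(V=3) = 1/216
Total weight = 1/36 + 1/216 = 7/216
P(V=2 | obs) = 1/36 / 7/216 = 6/7
P(V=3 | obs) = 1/216 / 7/216 = 1/7

P(V = 2 | obs) = 6/7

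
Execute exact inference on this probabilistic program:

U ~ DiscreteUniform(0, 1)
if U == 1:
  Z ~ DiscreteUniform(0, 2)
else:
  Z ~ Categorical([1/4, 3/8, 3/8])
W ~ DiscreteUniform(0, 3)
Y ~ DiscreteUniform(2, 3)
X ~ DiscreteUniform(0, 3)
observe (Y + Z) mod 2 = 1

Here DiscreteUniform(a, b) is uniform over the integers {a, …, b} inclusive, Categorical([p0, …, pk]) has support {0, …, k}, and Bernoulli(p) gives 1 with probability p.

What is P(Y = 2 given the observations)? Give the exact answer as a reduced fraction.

Enumerate traces; 96 have nonzero weight after conditioning:
  (U=0, Z=0, W=0, Y=3, X=0) weight 1/256
  (U=0, Z=0, W=0, Y=3, X=1) weight 1/256
  (U=0, Z=0, W=0, Y=3, X=2) weight 1/256
  (U=0, Z=0, W=0, Y=3, X=3) weight 1/256
  (U=0, Z=0, W=1, Y=3, X=0) weight 1/256
  (U=0, Z=0, W=1, Y=3, X=1) weight 1/256
  (U=0, Z=0, W=1, Y=3, X=2) weight 1/256
  (U=0, Z=0, W=1, Y=3, X=3) weight 1/256
  (U=0, Z=1, W=0, Y=2, X=0) weight 3/512
  … 87 more
Group by Y:
  weight(Y=2) = 17/96
  weight(Y=3) = 31/96
Total weight = 17/96 + 31/96 = 1/2
P(Y=2 | obs) = 17/96 / 1/2 = 17/48
P(Y=3 | obs) = 31/96 / 1/2 = 31/48

P(Y = 2 | obs) = 17/48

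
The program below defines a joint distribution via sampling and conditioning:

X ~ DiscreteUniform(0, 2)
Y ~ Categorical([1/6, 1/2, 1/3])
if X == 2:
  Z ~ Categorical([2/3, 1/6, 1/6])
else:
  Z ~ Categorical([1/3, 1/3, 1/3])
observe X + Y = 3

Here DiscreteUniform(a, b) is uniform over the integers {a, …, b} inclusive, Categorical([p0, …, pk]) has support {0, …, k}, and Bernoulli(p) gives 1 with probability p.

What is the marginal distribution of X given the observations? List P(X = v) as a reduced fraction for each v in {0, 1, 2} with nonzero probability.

Enumerate traces; 6 have nonzero weight after conditioning:
  (X=1, Y=2, Z=0) weight 1/27
  (X=1, Y=2, Z=1) weight 1/27
  (X=1, Y=2, Z=2) weight 1/27
  (X=2, Y=1, Z=0) weight 1/9
  (X=2, Y=1, Z=1) weight 1/36
  (X=2, Y=1, Z=2) weight 1/36
Group by X:
  weight(X=1) = 1/9
  weight(X=2) = 1/6
Total weight = 1/9 + 1/6 = 5/18
P(X=1 | obs) = 1/9 / 5/18 = 2/5
P(X=2 | obs) = 1/6 / 5/18 = 3/5

P(X=1) = 2/5, P(X=2) = 3/5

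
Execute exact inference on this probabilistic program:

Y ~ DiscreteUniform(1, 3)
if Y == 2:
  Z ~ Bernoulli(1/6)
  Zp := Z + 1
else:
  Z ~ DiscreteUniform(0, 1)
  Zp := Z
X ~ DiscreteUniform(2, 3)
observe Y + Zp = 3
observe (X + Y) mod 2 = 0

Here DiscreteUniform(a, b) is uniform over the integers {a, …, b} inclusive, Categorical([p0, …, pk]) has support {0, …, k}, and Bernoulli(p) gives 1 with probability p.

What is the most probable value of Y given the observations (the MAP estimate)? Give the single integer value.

Enumerate traces; 2 have nonzero weight after conditioning:
  (Y=2, Z=0, X=2) weight 5/36
  (Y=3, Z=0, X=3) weight 1/12
Group by Y:
  weight(Y=2) = 5/36
  weight(Y=3) = 1/12
Total weight = 5/36 + 1/12 = 2/9
P(Y=2 | obs) = 5/36 / 2/9 = 5/8
P(Y=3 | obs) = 1/12 / 2/9 = 3/8
argmax = 2

argmax_v P(Y = v | obs) = 2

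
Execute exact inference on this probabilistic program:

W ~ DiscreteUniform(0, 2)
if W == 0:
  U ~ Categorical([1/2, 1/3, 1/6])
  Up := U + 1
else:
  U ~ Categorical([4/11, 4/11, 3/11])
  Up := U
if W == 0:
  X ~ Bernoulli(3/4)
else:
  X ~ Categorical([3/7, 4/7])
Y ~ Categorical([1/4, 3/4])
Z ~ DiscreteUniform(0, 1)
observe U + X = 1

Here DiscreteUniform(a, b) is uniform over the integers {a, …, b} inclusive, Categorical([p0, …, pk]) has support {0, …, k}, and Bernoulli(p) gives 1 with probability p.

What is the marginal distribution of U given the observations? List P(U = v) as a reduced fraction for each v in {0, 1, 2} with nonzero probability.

P(U=0) = 1461/2191, P(U=1) = 730/2191

Enumerate traces; 24 have nonzero weight after conditioning:
  (W=0, U=0, X=1, Y=0, Z=0) weight 1/64
  (W=0, U=0, X=1, Y=0, Z=1) weight 1/64
  (W=0, U=0, X=1, Y=1, Z=0) weight 3/64
  (W=0, U=0, X=1, Y=1, Z=1) weight 3/64
  (W=0, U=1, X=0, Y=0, Z=0) weight 1/288
  (W=0, U=1, X=0, Y=0, Z=1) weight 1/288
  (W=0, U=1, X=0, Y=1, Z=0) weight 1/96
  (W=0, U=1, X=0, Y=1, Z=1) weight 1/96
  … 16 more
Group by U:
  weight(U=0) = 487/1848
  weight(U=1) = 365/2772
Total weight = 487/1848 + 365/2772 = 313/792
P(U=0 | obs) = 487/1848 / 313/792 = 1461/2191
P(U=1 | obs) = 365/2772 / 313/792 = 730/2191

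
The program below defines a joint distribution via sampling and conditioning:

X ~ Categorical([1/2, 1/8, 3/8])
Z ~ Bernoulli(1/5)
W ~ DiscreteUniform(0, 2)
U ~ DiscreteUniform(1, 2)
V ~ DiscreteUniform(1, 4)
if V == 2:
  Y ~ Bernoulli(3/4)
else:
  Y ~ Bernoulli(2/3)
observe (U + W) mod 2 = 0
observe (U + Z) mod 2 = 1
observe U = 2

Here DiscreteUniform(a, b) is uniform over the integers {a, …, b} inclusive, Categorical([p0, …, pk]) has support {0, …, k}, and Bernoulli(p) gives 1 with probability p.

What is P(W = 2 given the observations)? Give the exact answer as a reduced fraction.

Enumerate traces; 48 have nonzero weight after conditioning:
  (X=0, Z=1, W=0, U=2, V=1, Y=0) weight 1/720
  (X=0, Z=1, W=0, U=2, V=1, Y=1) weight 1/360
  (X=0, Z=1, W=0, U=2, V=2, Y=0) weight 1/960
  (X=0, Z=1, W=0, U=2, V=2, Y=1) weight 1/320
  (X=0, Z=1, W=0, U=2, V=3, Y=0) weight 1/720
  (X=0, Z=1, W=0, U=2, V=3, Y=1) weight 1/360
  (X=0, Z=1, W=0, U=2, V=4, Y=0) weight 1/720
  (X=0, Z=1, W=0, U=2, V=4, Y=1) weight 1/360
  (X=0, Z=1, W=2, U=2, V=1, Y=0) weight 1/720
  … 39 more
Group by W:
  weight(W=0) = 1/30
  weight(W=2) = 1/30
Total weight = 1/30 + 1/30 = 1/15
P(W=0 | obs) = 1/30 / 1/15 = 1/2
P(W=2 | obs) = 1/30 / 1/15 = 1/2

P(W = 2 | obs) = 1/2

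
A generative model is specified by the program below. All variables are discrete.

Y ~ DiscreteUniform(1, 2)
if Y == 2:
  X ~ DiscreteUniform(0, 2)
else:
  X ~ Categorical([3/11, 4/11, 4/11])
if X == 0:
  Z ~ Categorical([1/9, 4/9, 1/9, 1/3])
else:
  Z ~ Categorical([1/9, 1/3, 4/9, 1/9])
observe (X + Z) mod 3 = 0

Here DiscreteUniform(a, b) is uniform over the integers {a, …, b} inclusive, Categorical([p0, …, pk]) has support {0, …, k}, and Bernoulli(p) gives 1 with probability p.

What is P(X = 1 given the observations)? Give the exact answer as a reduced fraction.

P(X = 1 | obs) = 92/241

Enumerate traces; 8 have nonzero weight after conditioning:
  (Y=1, X=0, Z=0) weight 1/66
  (Y=1, X=0, Z=3) weight 1/22
  (Y=1, X=1, Z=2) weight 8/99
  (Y=1, X=2, Z=1) weight 2/33
  (Y=2, X=0, Z=0) weight 1/54
  (Y=2, X=0, Z=3) weight 1/18
  (Y=2, X=1, Z=2) weight 2/27
  (Y=2, X=2, Z=1) weight 1/18
Group by X:
  weight(X=0) = 40/297
  weight(X=1) = 46/297
  weight(X=2) = 23/198
Total weight = 40/297 + 46/297 + 23/198 = 241/594
P(X=0 | obs) = 40/297 / 241/594 = 80/241
P(X=1 | obs) = 46/297 / 241/594 = 92/241
P(X=2 | obs) = 23/198 / 241/594 = 69/241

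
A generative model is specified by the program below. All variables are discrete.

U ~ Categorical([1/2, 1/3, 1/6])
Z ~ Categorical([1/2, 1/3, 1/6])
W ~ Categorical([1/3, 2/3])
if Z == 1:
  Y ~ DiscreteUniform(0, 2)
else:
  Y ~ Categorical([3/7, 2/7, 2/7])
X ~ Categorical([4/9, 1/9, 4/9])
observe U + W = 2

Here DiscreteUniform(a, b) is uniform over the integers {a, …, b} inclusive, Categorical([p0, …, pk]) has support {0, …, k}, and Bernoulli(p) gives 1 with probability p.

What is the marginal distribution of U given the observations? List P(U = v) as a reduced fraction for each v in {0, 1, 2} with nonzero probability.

Enumerate traces; 54 have nonzero weight after conditioning:
  (U=1, Z=0, W=1, Y=0, X=0) weight 4/189
  (U=1, Z=0, W=1, Y=0, X=1) weight 1/189
  (U=1, Z=0, W=1, Y=0, X=2) weight 4/189
  (U=1, Z=0, W=1, Y=1, X=0) weight 8/567
  (U=1, Z=0, W=1, Y=1, X=1) weight 2/567
  (U=1, Z=0, W=1, Y=1, X=2) weight 8/567
  (U=1, Z=0, W=1, Y=2, X=0) weight 8/567
  (U=1, Z=0, W=1, Y=2, X=1) weight 2/567
  (U=2, Z=0, W=0, Y=0, X=0) weight 1/189
  … 45 more
Group by U:
  weight(U=1) = 2/9
  weight(U=2) = 1/18
Total weight = 2/9 + 1/18 = 5/18
P(U=1 | obs) = 2/9 / 5/18 = 4/5
P(U=2 | obs) = 1/18 / 5/18 = 1/5

P(U=1) = 4/5, P(U=2) = 1/5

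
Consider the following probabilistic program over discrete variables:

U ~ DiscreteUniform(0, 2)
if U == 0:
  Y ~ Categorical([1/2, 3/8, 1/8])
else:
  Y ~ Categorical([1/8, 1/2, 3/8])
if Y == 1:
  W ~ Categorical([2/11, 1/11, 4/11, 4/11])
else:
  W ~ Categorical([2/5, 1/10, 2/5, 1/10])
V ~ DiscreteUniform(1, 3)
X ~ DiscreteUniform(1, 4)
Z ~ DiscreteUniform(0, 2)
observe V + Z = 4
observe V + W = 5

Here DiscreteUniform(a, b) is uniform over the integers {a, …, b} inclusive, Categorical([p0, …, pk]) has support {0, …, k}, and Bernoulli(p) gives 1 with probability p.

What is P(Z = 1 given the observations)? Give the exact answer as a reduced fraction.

P(Z = 1 | obs) = 92/145

Enumerate traces; 72 have nonzero weight after conditioning:
  (U=0, Y=0, W=2, V=3, X=1, Z=1) weight 1/540
  (U=0, Y=0, W=2, V=3, X=2, Z=1) weight 1/540
  (U=0, Y=0, W=2, V=3, X=3, Z=1) weight 1/540
  (U=0, Y=0, W=2, V=3, X=4, Z=1) weight 1/540
  (U=0, Y=0, W=3, V=2, X=1, Z=2) weight 1/2160
  (U=0, Y=0, W=3, V=2, X=2, Z=2) weight 1/2160
  (U=0, Y=0, W=3, V=2, X=3, Z=2) weight 1/2160
  (U=0, Y=0, W=3, V=2, X=4, Z=2) weight 1/2160
  … 64 more
Group by Z:
  weight(Z=1) = 23/540
  weight(Z=2) = 53/2160
Total weight = 23/540 + 53/2160 = 29/432
P(Z=1 | obs) = 23/540 / 29/432 = 92/145
P(Z=2 | obs) = 53/2160 / 29/432 = 53/145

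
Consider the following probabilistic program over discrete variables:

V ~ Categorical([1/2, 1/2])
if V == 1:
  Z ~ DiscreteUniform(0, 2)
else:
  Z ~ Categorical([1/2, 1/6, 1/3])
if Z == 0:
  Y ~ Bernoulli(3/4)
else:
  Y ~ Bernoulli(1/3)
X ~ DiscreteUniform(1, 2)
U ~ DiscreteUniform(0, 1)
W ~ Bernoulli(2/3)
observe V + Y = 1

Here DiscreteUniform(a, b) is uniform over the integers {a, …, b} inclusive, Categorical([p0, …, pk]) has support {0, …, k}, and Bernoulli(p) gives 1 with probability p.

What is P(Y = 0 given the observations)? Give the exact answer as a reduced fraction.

Enumerate traces; 48 have nonzero weight after conditioning:
  (V=0, Z=0, Y=1, X=1, U=0, W=0) weight 1/64
  (V=0, Z=0, Y=1, X=1, U=0, W=1) weight 1/32
  (V=0, Z=0, Y=1, X=1, U=1, W=0) weight 1/64
  (V=0, Z=0, Y=1, X=1, U=1, W=1) weight 1/32
  (V=0, Z=0, Y=1, X=2, U=0, W=0) weight 1/64
  (V=0, Z=0, Y=1, X=2, U=0, W=1) weight 1/32
  (V=0, Z=0, Y=1, X=2, U=1, W=0) weight 1/64
  (V=0, Z=0, Y=1, X=2, U=1, W=1) weight 1/32
  (V=1, Z=0, Y=0, X=1, U=0, W=0) weight 1/288
  … 39 more
Group by Y:
  weight(Y=0) = 19/72
  weight(Y=1) = 13/48
Total weight = 19/72 + 13/48 = 77/144
P(Y=0 | obs) = 19/72 / 77/144 = 38/77
P(Y=1 | obs) = 13/48 / 77/144 = 39/77

P(Y = 0 | obs) = 38/77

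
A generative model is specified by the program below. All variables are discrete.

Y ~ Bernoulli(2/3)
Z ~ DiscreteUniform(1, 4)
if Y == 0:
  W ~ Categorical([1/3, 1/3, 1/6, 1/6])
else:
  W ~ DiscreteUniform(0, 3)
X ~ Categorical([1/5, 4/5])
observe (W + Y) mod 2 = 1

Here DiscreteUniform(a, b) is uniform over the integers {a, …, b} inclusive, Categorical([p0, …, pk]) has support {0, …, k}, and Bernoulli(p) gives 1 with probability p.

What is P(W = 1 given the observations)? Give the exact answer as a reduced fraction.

Enumerate traces; 32 have nonzero weight after conditioning:
  (Y=0, Z=1, W=1, X=0) weight 1/180
  (Y=0, Z=1, W=1, X=1) weight 1/45
  (Y=0, Z=1, W=3, X=0) weight 1/360
  (Y=0, Z=1, W=3, X=1) weight 1/90
  (Y=0, Z=2, W=1, X=0) weight 1/180
  (Y=0, Z=2, W=1, X=1) weight 1/45
  (Y=0, Z=2, W=3, X=0) weight 1/360
  (Y=0, Z=2, W=3, X=1) weight 1/90
  (Y=1, Z=1, W=0, X=0) weight 1/120
  (Y=1, Z=1, W=2, X=0) weight 1/120
  … 22 more
Group by W:
  weight(W=0) = 1/6
  weight(W=1) = 1/9
  weight(W=2) = 1/6
  weight(W=3) = 1/18
Total weight = 1/6 + 1/9 + 1/6 + 1/18 = 1/2
P(W=0 | obs) = 1/6 / 1/2 = 1/3
P(W=1 | obs) = 1/9 / 1/2 = 2/9
P(W=2 | obs) = 1/6 / 1/2 = 1/3
P(W=3 | obs) = 1/18 / 1/2 = 1/9

P(W = 1 | obs) = 2/9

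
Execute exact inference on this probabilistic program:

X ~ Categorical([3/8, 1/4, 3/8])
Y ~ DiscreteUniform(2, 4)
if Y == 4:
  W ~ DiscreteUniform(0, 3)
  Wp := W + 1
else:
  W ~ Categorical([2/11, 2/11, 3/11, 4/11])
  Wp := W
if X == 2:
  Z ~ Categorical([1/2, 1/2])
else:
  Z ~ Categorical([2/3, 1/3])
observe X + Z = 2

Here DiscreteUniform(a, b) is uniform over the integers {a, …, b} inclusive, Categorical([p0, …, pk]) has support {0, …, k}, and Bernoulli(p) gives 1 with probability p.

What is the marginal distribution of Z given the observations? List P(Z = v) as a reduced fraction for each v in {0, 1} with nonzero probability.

P(Z=0) = 9/13, P(Z=1) = 4/13

Enumerate traces; 24 have nonzero weight after conditioning:
  (X=1, Y=2, W=0, Z=1) weight 1/198
  (X=1, Y=2, W=1, Z=1) weight 1/198
  (X=1, Y=2, W=2, Z=1) weight 1/132
  (X=1, Y=2, W=3, Z=1) weight 1/99
  (X=1, Y=3, W=0, Z=1) weight 1/198
  (X=1, Y=3, W=1, Z=1) weight 1/198
  (X=1, Y=3, W=2, Z=1) weight 1/132
  (X=1, Y=3, W=3, Z=1) weight 1/99
  (X=2, Y=2, W=0, Z=0) weight 1/88
  … 15 more
Group by Z:
  weight(Z=0) = 3/16
  weight(Z=1) = 1/12
Total weight = 3/16 + 1/12 = 13/48
P(Z=0 | obs) = 3/16 / 13/48 = 9/13
P(Z=1 | obs) = 1/12 / 13/48 = 4/13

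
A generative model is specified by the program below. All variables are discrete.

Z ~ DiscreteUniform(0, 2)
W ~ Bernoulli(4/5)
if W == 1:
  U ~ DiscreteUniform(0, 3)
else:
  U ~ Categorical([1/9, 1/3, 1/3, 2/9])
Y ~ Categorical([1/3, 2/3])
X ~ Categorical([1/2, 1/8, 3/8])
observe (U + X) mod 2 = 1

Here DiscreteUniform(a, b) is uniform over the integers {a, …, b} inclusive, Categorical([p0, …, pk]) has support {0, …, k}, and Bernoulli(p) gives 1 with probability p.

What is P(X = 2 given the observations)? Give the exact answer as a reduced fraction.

Enumerate traces; 72 have nonzero weight after conditioning:
  (Z=0, W=0, U=0, Y=0, X=1) weight 1/3240
  (Z=0, W=0, U=0, Y=1, X=1) weight 1/1620
  (Z=0, W=0, U=1, Y=0, X=0) weight 1/270
  (Z=0, W=0, U=1, Y=0, X=2) weight 1/360
  (Z=0, W=0, U=1, Y=1, X=0) weight 1/135
  (Z=0, W=0, U=1, Y=1, X=2) weight 1/180
  (Z=0, W=0, U=2, Y=0, X=1) weight 1/1080
  (Z=0, W=0, U=2, Y=1, X=1) weight 1/540
  … 64 more
Group by X:
  weight(X=0) = 23/90
  weight(X=1) = 11/180
  weight(X=2) = 23/120
Total weight = 23/90 + 11/180 + 23/120 = 61/120
P(X=0 | obs) = 23/90 / 61/120 = 92/183
P(X=1 | obs) = 11/180 / 61/120 = 22/183
P(X=2 | obs) = 23/120 / 61/120 = 23/61

P(X = 2 | obs) = 23/61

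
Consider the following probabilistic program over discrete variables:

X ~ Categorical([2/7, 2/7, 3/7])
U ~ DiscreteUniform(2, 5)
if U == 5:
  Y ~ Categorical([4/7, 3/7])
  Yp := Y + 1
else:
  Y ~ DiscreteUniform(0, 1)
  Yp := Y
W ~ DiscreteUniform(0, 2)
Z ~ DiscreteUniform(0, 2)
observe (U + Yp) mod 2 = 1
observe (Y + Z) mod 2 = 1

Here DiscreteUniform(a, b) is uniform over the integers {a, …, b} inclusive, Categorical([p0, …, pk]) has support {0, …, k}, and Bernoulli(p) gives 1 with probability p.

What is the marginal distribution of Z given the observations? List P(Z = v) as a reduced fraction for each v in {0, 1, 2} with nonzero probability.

Enumerate traces; 63 have nonzero weight after conditioning:
  (X=0, U=2, Y=1, W=0, Z=0) weight 1/252
  (X=0, U=2, Y=1, W=0, Z=2) weight 1/252
  (X=0, U=2, Y=1, W=1, Z=0) weight 1/252
  (X=0, U=2, Y=1, W=1, Z=2) weight 1/252
  (X=0, U=2, Y=1, W=2, Z=0) weight 1/252
  (X=0, U=2, Y=1, W=2, Z=2) weight 1/252
  (X=0, U=3, Y=0, W=0, Z=1) weight 1/252
  (X=0, U=3, Y=0, W=1, Z=1) weight 1/252
  … 55 more
Group by Z:
  weight(Z=0) = 5/42
  weight(Z=1) = 1/24
  weight(Z=2) = 5/42
Total weight = 5/42 + 1/24 + 5/42 = 47/168
P(Z=0 | obs) = 5/42 / 47/168 = 20/47
P(Z=1 | obs) = 1/24 / 47/168 = 7/47
P(Z=2 | obs) = 5/42 / 47/168 = 20/47

P(Z=0) = 20/47, P(Z=1) = 7/47, P(Z=2) = 20/47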